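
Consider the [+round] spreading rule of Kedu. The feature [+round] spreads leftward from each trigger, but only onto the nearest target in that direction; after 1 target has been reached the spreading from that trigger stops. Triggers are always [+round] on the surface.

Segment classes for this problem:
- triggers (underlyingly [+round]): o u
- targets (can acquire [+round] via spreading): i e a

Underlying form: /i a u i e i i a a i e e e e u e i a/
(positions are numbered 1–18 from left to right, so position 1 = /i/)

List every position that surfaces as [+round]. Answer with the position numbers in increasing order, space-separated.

2 3 14 15

From /u/ at 3 leftward: 2 /a/ → [+round]; bound reached.
From /u/ at 15 leftward: 14 /e/ → [+round]; bound reached.
Targets with no active source: positions 1 4 5 6 7 8 9 10 11 12 13 16 17 18 stay [-round].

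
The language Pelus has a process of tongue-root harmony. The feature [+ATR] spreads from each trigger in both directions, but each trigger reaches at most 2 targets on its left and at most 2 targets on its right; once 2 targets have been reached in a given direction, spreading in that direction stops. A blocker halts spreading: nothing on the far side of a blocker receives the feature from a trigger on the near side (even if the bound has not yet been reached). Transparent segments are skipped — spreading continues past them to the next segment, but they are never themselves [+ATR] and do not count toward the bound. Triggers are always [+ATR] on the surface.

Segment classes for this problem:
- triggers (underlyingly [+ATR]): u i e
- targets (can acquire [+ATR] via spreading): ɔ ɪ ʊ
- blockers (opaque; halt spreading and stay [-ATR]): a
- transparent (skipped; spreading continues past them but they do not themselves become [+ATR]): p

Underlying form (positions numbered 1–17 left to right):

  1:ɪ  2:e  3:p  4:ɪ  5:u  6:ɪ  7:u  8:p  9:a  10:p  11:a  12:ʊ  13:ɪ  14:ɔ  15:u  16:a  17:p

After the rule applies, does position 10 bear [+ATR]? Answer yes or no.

no

From /e/ at 2 rightward: 3 /p/ transparent; 4 /ɪ/ → [+ATR]; 5 /u/ is itself a trigger — this domain ends here.
From /e/ at 2 leftward: 1 /ɪ/ → [+ATR]; word edge.
From /u/ at 5 rightward: 6 /ɪ/ → [+ATR]; 7 /u/ is itself a trigger — this domain ends here.
From /u/ at 5 leftward: 4 /ɪ/ → [+ATR]; 3 /p/ transparent; 2 /e/ is itself a trigger — this domain ends here.
From /u/ at 7 rightward: 8 /p/ transparent; 9 /a/ blocks.
From /u/ at 7 leftward: 6 /ɪ/ → [+ATR]; 5 /u/ is itself a trigger — this domain ends here.
From /u/ at 15 rightward: 16 /a/ blocks.
From /u/ at 15 leftward: 14 /ɔ/ → [+ATR]; 13 /ɪ/ → [+ATR]; bound reached.
Target with no active source: position 12 stays [-ATR].
[+ATR] positions on the surface: 1 2 4 5 6 7 13 14 15.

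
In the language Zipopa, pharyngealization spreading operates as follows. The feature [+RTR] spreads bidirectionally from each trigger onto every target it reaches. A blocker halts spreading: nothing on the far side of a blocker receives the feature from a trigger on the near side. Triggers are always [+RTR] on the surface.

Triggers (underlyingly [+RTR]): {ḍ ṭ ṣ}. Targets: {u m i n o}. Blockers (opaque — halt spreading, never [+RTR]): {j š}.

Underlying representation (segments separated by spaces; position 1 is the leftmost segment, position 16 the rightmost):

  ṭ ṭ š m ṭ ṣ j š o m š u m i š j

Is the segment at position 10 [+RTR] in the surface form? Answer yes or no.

From /ṭ/ at 1 rightward: 2 /ṭ/ is itself a trigger — this domain ends here.
From /ṭ/ at 1 leftward: word edge.
From /ṭ/ at 2 rightward: 3 /š/ blocks.
From /ṭ/ at 2 leftward: 1 /ṭ/ is itself a trigger — this domain ends here.
From /ṭ/ at 5 rightward: 6 /ṣ/ is itself a trigger — this domain ends here.
From /ṭ/ at 5 leftward: 4 /m/ → [+RTR]; 3 /š/ blocks.
From /ṣ/ at 6 rightward: 7 /j/ blocks.
From /ṣ/ at 6 leftward: 5 /ṭ/ is itself a trigger — this domain ends here.
Targets with no active source: positions 9 10 12 13 14 stay [-emphatic].
[+RTR] positions on the surface: 1 2 4 5 6.

no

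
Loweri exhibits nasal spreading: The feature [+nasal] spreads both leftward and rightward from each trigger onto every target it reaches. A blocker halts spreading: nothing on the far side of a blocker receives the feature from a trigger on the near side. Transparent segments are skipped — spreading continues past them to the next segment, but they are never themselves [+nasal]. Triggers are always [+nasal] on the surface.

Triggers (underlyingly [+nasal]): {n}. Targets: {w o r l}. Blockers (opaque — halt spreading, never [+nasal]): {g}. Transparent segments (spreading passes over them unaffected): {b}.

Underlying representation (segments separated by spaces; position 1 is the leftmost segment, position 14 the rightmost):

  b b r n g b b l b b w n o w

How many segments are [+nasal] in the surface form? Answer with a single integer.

7

From /n/ at 4 rightward: 5 /g/ blocks.
From /n/ at 4 leftward: 3 /r/ → [+nasal]; 2 /b/ transparent; 1 /b/ transparent; word edge.
From /n/ at 12 rightward: 13 /o/ → [+nasal]; 14 /w/ → [+nasal]; word edge.
From /n/ at 12 leftward: 11 /w/ → [+nasal]; 10 /b/ transparent; 9 /b/ transparent; 8 /l/ → [+nasal]; 7 /b/ transparent; 6 /b/ transparent; 5 /g/ blocks.
[+nasal] positions on the surface: 3 4 8 11 12 13 14.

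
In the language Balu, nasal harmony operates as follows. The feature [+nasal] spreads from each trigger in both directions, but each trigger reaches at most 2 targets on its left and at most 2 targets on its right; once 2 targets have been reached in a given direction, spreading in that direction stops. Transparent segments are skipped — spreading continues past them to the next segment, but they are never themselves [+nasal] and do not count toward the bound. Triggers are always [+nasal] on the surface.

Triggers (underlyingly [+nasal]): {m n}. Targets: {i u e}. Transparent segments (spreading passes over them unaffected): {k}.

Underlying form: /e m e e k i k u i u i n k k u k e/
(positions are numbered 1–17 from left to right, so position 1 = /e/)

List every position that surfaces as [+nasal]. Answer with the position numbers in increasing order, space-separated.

From /m/ at 2 rightward: 3 /e/ → [+nasal]; 4 /e/ → [+nasal]; bound reached.
From /m/ at 2 leftward: 1 /e/ → [+nasal]; word edge.
From /n/ at 12 rightward: 13 /k/ transparent; 14 /k/ transparent; 15 /u/ → [+nasal]; 16 /k/ transparent; 17 /e/ → [+nasal]; bound reached.
From /n/ at 12 leftward: 11 /i/ → [+nasal]; 10 /u/ → [+nasal]; bound reached.
Targets with no active source: positions 6 8 9 stay [-nasal].

1 2 3 4 10 11 12 15 17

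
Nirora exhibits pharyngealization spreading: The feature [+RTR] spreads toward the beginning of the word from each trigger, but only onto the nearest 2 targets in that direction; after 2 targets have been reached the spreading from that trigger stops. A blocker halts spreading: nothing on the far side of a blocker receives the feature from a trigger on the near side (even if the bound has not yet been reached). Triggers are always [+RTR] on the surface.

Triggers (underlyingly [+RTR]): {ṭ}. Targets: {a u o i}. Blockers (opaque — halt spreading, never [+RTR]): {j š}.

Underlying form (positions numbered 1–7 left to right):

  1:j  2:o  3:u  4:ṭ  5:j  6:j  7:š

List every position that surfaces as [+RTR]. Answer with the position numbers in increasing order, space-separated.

From /ṭ/ at 4 leftward: 3 /u/ → [+RTR]; 2 /o/ → [+RTR]; bound reached.

2 3 4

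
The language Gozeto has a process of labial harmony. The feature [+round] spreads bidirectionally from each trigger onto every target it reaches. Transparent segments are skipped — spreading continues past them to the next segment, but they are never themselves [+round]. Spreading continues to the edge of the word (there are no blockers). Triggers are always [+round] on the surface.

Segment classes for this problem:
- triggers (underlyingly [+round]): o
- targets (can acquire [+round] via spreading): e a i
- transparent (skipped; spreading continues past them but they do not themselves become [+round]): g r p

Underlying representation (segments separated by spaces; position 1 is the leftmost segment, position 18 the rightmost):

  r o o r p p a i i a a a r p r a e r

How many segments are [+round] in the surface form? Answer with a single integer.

From /o/ at 2 rightward: 3 /o/ is itself a trigger — this domain ends here.
From /o/ at 2 leftward: 1 /r/ transparent; word edge.
From /o/ at 3 rightward: 4 /r/ transparent; 5 /p/ transparent; 6 /p/ transparent; 7 /a/ → [+round]; 8 /i/ → [+round]; 9 /i/ → [+round]; 10 /a/ → [+round]; 11 /a/ → [+round]; 12 /a/ → [+round]; 13 /r/ transparent; 14 /p/ transparent; 15 /r/ transparent; 16 /a/ → [+round]; 17 /e/ → [+round]; 18 /r/ transparent; word edge.
From /o/ at 3 leftward: 2 /o/ is itself a trigger — this domain ends here.
[+round] positions on the surface: 2 3 7 8 9 10 11 12 16 17.

10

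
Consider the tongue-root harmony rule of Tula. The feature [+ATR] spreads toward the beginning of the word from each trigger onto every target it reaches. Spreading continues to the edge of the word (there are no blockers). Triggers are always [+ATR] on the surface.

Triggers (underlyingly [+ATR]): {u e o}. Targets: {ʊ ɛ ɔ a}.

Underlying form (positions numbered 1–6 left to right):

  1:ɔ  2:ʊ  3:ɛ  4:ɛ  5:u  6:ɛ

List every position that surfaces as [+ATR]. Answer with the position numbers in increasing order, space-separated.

1 2 3 4 5

From /u/ at 5 leftward: 4 /ɛ/ → [+ATR]; 3 /ɛ/ → [+ATR]; 2 /ʊ/ → [+ATR]; 1 /ɔ/ → [+ATR]; word edge.
Target with no active source: position 6 stays [-ATR].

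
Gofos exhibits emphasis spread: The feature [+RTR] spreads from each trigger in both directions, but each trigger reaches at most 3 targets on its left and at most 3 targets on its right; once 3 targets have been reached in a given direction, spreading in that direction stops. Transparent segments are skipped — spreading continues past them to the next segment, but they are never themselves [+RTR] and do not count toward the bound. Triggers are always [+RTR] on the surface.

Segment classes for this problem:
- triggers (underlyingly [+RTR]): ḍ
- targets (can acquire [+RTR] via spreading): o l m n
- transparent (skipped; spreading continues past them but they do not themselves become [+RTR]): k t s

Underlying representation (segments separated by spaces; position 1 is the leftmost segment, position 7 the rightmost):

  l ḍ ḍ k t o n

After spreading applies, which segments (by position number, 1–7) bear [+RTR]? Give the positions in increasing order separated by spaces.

1 2 3 6 7

From /ḍ/ at 2 rightward: 3 /ḍ/ is itself a trigger — this domain ends here.
From /ḍ/ at 2 leftward: 1 /l/ → [+RTR]; word edge.
From /ḍ/ at 3 rightward: 4 /k/ transparent; 5 /t/ transparent; 6 /o/ → [+RTR]; 7 /n/ → [+RTR]; word edge.
From /ḍ/ at 3 leftward: 2 /ḍ/ is itself a trigger — this domain ends here.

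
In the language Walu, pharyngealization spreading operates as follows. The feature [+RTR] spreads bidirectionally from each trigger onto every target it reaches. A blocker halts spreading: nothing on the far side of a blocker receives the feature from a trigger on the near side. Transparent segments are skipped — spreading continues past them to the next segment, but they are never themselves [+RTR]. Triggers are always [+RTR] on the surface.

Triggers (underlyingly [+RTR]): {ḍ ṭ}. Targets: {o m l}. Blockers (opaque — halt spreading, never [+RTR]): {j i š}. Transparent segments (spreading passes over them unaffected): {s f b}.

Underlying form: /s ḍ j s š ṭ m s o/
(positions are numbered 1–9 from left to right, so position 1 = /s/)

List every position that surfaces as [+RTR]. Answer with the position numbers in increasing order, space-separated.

2 6 7 9

From /ḍ/ at 2 rightward: 3 /j/ blocks.
From /ḍ/ at 2 leftward: 1 /s/ transparent; word edge.
From /ṭ/ at 6 rightward: 7 /m/ → [+RTR]; 8 /s/ transparent; 9 /o/ → [+RTR]; word edge.
From /ṭ/ at 6 leftward: 5 /š/ blocks.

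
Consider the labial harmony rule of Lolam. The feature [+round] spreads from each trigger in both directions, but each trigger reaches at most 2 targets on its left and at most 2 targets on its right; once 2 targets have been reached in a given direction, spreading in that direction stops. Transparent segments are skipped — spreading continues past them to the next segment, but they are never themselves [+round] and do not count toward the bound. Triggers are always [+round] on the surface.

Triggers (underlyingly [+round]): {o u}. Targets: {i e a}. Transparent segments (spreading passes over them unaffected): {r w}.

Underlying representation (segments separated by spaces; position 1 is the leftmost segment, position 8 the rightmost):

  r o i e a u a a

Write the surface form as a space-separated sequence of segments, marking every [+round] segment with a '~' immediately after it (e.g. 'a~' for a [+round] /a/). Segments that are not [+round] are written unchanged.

From /o/ at 2 rightward: 3 /i/ → [+round]; 4 /e/ → [+round]; bound reached.
From /o/ at 2 leftward: 1 /r/ transparent; word edge.
From /u/ at 6 rightward: 7 /a/ → [+round]; 8 /a/ → [+round]; bound reached.
From /u/ at 6 leftward: 5 /a/ → [+round]; 4 /e/ → [+round]; bound reached.
[+round] positions on the surface: 2 3 4 5 6 7 8.

r o~ i~ e~ a~ u~ a~ a~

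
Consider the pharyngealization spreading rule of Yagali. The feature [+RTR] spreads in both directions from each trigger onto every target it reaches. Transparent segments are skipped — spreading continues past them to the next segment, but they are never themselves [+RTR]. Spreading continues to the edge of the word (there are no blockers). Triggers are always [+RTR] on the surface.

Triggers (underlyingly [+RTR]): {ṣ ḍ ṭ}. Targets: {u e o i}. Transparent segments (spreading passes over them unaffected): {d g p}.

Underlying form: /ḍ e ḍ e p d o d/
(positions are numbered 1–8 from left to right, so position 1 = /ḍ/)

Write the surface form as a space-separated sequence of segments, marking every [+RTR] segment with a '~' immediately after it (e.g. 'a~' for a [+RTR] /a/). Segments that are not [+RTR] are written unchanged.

ḍ~ e~ ḍ~ e~ p d o~ d

From /ḍ/ at 1 rightward: 2 /e/ → [+RTR]; 3 /ḍ/ is itself a trigger — this domain ends here.
From /ḍ/ at 1 leftward: word edge.
From /ḍ/ at 3 rightward: 4 /e/ → [+RTR]; 5 /p/ transparent; 6 /d/ transparent; 7 /o/ → [+RTR]; 8 /d/ transparent; word edge.
From /ḍ/ at 3 leftward: 2 /e/ → [+RTR]; 1 /ḍ/ is itself a trigger — this domain ends here.
[+RTR] positions on the surface: 1 2 3 4 7.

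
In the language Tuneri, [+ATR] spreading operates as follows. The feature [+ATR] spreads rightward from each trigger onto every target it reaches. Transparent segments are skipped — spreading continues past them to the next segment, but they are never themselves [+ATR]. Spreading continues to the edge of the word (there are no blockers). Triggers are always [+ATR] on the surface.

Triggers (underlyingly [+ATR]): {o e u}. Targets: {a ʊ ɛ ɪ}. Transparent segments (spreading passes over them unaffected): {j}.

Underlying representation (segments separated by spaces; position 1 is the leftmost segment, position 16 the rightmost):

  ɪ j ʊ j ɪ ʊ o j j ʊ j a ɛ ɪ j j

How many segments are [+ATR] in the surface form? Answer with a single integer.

5

From /o/ at 7 rightward: 8 /j/ transparent; 9 /j/ transparent; 10 /ʊ/ → [+ATR]; 11 /j/ transparent; 12 /a/ → [+ATR]; 13 /ɛ/ → [+ATR]; 14 /ɪ/ → [+ATR]; 15 /j/ transparent; 16 /j/ transparent; word edge.
Targets with no active source: positions 1 3 5 6 stay [-ATR].
[+ATR] positions on the surface: 7 10 12 13 14.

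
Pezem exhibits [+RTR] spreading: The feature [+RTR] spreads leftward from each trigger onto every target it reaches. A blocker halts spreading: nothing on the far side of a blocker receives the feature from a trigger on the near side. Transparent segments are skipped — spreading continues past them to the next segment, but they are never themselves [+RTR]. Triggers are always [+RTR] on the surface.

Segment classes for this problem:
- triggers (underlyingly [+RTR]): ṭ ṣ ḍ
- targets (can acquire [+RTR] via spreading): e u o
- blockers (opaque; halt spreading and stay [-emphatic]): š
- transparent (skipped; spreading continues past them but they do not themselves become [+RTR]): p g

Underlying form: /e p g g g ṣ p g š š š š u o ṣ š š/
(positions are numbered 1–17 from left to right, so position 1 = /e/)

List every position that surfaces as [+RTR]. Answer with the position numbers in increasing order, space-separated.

From /ṣ/ at 6 leftward: 5 /g/ transparent; 4 /g/ transparent; 3 /g/ transparent; 2 /p/ transparent; 1 /e/ → [+RTR]; word edge.
From /ṣ/ at 15 leftward: 14 /o/ → [+RTR]; 13 /u/ → [+RTR]; 12 /š/ blocks.

1 6 13 14 15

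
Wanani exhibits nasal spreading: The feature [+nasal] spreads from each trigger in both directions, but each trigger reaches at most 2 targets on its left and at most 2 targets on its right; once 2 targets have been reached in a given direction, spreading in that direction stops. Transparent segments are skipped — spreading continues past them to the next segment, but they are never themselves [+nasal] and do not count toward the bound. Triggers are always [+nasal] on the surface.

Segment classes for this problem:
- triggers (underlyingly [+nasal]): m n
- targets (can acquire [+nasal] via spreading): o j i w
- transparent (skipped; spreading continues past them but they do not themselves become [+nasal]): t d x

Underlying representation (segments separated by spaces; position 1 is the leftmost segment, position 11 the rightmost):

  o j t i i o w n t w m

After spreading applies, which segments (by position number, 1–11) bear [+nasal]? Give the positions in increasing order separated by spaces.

From /n/ at 8 rightward: 9 /t/ transparent; 10 /w/ → [+nasal]; 11 /m/ is itself a trigger — this domain ends here.
From /n/ at 8 leftward: 7 /w/ → [+nasal]; 6 /o/ → [+nasal]; bound reached.
From /m/ at 11 rightward: word edge.
From /m/ at 11 leftward: 10 /w/ → [+nasal]; 9 /t/ transparent; 8 /n/ is itself a trigger — this domain ends here.
Targets with no active source: positions 1 2 4 5 stay [-nasal].

6 7 8 10 11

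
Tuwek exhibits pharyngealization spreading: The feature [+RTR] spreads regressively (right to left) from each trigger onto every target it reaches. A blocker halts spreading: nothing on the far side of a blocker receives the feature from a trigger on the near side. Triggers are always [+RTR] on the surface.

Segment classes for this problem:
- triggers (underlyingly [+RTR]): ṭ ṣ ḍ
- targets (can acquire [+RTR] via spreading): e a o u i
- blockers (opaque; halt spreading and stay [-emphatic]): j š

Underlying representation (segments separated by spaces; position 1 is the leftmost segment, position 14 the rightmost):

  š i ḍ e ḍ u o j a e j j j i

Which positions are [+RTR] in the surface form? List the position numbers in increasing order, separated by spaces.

From /ḍ/ at 3 leftward: 2 /i/ → [+RTR]; 1 /š/ blocks.
From /ḍ/ at 5 leftward: 4 /e/ → [+RTR]; 3 /ḍ/ is itself a trigger — this domain ends here.
Targets with no active source: positions 6 7 9 10 14 stay [-emphatic].

2 3 4 5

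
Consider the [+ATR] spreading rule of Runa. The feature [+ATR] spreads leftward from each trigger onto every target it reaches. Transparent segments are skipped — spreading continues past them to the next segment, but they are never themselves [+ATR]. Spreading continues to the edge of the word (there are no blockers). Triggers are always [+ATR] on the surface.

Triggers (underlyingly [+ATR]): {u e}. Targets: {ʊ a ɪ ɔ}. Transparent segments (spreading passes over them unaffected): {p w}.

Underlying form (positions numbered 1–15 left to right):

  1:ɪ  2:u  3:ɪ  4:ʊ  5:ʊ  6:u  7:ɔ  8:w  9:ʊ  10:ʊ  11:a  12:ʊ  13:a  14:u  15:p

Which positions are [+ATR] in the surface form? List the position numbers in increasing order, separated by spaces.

From /u/ at 2 leftward: 1 /ɪ/ → [+ATR]; word edge.
From /u/ at 6 leftward: 5 /ʊ/ → [+ATR]; 4 /ʊ/ → [+ATR]; 3 /ɪ/ → [+ATR]; 2 /u/ is itself a trigger — this domain ends here.
From /u/ at 14 leftward: 13 /a/ → [+ATR]; 12 /ʊ/ → [+ATR]; 11 /a/ → [+ATR]; 10 /ʊ/ → [+ATR]; 9 /ʊ/ → [+ATR]; 8 /w/ transparent; 7 /ɔ/ → [+ATR]; 6 /u/ is itself a trigger — this domain ends here.

1 2 3 4 5 6 7 9 10 11 12 13 14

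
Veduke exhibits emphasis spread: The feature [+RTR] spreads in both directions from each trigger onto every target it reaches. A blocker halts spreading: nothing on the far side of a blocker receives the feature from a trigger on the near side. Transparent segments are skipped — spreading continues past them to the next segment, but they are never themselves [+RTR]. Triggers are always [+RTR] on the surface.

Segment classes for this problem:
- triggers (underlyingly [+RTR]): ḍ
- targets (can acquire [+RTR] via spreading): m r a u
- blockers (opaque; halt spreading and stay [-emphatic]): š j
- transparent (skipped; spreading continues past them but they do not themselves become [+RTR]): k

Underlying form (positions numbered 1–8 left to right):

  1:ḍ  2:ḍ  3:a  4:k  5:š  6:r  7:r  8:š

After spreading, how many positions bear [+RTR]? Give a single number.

3

From /ḍ/ at 1 rightward: 2 /ḍ/ is itself a trigger — this domain ends here.
From /ḍ/ at 1 leftward: word edge.
From /ḍ/ at 2 rightward: 3 /a/ → [+RTR]; 4 /k/ transparent; 5 /š/ blocks.
From /ḍ/ at 2 leftward: 1 /ḍ/ is itself a trigger — this domain ends here.
Targets with no active source: positions 6 7 stay [-emphatic].
[+RTR] positions on the surface: 1 2 3.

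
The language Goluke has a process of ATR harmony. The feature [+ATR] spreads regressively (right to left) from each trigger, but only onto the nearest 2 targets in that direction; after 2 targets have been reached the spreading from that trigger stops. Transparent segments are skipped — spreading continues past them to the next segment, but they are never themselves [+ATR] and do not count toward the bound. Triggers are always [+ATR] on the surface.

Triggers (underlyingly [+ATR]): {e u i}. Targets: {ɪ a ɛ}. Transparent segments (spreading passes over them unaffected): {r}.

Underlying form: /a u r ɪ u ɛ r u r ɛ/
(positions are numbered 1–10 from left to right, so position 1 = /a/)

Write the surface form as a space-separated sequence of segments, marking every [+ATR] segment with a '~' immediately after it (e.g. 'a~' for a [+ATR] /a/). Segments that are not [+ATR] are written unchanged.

a~ u~ r ɪ~ u~ ɛ~ r u~ r ɛ

From /u/ at 2 leftward: 1 /a/ → [+ATR]; word edge.
From /u/ at 5 leftward: 4 /ɪ/ → [+ATR]; 3 /r/ transparent; 2 /u/ is itself a trigger — this domain ends here.
From /u/ at 8 leftward: 7 /r/ transparent; 6 /ɛ/ → [+ATR]; 5 /u/ is itself a trigger — this domain ends here.
Target with no active source: position 10 stays [-ATR].
[+ATR] positions on the surface: 1 2 4 5 6 8.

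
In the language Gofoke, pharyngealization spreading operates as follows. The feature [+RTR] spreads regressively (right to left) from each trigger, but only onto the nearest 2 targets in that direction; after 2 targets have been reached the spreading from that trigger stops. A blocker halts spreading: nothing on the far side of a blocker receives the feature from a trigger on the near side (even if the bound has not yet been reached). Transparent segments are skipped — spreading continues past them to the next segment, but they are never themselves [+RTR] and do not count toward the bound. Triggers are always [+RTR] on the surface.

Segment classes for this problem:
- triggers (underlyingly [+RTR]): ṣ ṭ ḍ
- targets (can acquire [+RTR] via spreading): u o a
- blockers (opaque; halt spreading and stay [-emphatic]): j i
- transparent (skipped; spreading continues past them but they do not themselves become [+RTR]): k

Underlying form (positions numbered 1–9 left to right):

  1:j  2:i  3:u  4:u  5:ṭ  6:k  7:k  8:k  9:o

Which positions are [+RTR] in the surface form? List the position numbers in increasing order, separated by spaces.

3 4 5

From /ṭ/ at 5 leftward: 4 /u/ → [+RTR]; 3 /u/ → [+RTR]; bound reached.
Target with no active source: position 9 stays [-emphatic].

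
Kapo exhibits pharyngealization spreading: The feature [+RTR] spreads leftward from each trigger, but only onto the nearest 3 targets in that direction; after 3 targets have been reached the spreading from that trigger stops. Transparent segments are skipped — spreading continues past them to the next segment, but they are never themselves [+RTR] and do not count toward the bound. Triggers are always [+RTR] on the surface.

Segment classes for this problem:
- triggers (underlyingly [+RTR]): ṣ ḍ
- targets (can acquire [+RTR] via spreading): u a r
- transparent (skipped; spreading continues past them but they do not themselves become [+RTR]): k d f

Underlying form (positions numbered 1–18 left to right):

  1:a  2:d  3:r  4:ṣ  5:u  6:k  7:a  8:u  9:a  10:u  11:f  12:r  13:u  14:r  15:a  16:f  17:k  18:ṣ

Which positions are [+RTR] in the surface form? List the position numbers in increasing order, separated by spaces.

1 3 4 13 14 15 18

From /ṣ/ at 4 leftward: 3 /r/ → [+RTR]; 2 /d/ transparent; 1 /a/ → [+RTR]; word edge.
From /ṣ/ at 18 leftward: 17 /k/ transparent; 16 /f/ transparent; 15 /a/ → [+RTR]; 14 /r/ → [+RTR]; 13 /u/ → [+RTR]; bound reached.
Targets with no active source: positions 5 7 8 9 10 12 stay [-emphatic].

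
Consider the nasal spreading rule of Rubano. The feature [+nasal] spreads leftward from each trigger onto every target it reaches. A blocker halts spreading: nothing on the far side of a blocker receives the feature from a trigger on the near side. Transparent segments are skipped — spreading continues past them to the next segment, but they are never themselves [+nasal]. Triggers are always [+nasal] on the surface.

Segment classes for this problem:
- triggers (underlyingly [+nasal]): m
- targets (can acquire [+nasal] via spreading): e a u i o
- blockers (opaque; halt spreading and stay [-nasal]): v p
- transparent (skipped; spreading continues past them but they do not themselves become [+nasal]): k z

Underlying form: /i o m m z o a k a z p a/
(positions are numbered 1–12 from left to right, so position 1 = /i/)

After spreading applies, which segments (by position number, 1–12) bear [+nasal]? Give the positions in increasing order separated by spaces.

From /m/ at 3 leftward: 2 /o/ → [+nasal]; 1 /i/ → [+nasal]; word edge.
From /m/ at 4 leftward: 3 /m/ is itself a trigger — this domain ends here.
Targets with no active source: positions 6 7 9 12 stay [-nasal].

1 2 3 4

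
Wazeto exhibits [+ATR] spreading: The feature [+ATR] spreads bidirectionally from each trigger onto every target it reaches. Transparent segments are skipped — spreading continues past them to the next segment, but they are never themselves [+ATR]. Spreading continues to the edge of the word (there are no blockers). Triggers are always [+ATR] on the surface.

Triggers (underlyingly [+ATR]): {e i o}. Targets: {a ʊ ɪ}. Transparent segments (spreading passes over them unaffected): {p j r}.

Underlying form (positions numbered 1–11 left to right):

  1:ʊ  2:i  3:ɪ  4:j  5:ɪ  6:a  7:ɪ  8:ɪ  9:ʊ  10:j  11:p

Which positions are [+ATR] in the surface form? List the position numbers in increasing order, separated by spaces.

1 2 3 5 6 7 8 9

From /i/ at 2 rightward: 3 /ɪ/ → [+ATR]; 4 /j/ transparent; 5 /ɪ/ → [+ATR]; 6 /a/ → [+ATR]; 7 /ɪ/ → [+ATR]; 8 /ɪ/ → [+ATR]; 9 /ʊ/ → [+ATR]; 10 /j/ transparent; 11 /p/ transparent; word edge.
From /i/ at 2 leftward: 1 /ʊ/ → [+ATR]; word edge.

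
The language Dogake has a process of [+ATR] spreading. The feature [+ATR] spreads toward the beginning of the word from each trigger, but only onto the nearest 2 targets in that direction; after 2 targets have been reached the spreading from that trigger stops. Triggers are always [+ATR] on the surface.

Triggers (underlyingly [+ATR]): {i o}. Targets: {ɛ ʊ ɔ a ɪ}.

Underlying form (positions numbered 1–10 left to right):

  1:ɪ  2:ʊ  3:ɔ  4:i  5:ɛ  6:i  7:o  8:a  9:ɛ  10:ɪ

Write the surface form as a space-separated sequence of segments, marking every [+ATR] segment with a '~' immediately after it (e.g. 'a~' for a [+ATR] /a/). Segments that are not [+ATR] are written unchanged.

ɪ ʊ~ ɔ~ i~ ɛ~ i~ o~ a ɛ ɪ

From /i/ at 4 leftward: 3 /ɔ/ → [+ATR]; 2 /ʊ/ → [+ATR]; bound reached.
From /i/ at 6 leftward: 5 /ɛ/ → [+ATR]; 4 /i/ is itself a trigger — this domain ends here.
From /o/ at 7 leftward: 6 /i/ is itself a trigger — this domain ends here.
Targets with no active source: positions 1 8 9 10 stay [-ATR].
[+ATR] positions on the surface: 2 3 4 5 6 7.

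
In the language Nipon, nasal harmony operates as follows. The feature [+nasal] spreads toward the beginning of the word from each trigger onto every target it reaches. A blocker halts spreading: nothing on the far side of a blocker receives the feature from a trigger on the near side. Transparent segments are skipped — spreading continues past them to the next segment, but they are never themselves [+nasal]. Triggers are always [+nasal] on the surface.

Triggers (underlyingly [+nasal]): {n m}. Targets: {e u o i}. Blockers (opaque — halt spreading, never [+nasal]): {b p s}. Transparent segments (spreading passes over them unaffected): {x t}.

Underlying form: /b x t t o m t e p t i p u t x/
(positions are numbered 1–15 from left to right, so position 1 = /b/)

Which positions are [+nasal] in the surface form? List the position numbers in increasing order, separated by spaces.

From /m/ at 6 leftward: 5 /o/ → [+nasal]; 4 /t/ transparent; 3 /t/ transparent; 2 /x/ transparent; 1 /b/ blocks.
Targets with no active source: positions 8 11 13 stay [-nasal].

5 6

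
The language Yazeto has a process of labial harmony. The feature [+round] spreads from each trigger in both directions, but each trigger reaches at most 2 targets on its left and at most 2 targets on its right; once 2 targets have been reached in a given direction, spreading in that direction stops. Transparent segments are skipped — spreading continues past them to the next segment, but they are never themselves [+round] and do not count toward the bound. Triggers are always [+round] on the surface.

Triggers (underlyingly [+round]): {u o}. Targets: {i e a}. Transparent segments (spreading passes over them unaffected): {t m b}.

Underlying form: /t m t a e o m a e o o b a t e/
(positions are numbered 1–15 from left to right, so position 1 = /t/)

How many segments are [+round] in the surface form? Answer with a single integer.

From /o/ at 6 rightward: 7 /m/ transparent; 8 /a/ → [+round]; 9 /e/ → [+round]; bound reached.
From /o/ at 6 leftward: 5 /e/ → [+round]; 4 /a/ → [+round]; bound reached.
From /o/ at 10 rightward: 11 /o/ is itself a trigger — this domain ends here.
From /o/ at 10 leftward: 9 /e/ → [+round]; 8 /a/ → [+round]; bound reached.
From /o/ at 11 rightward: 12 /b/ transparent; 13 /a/ → [+round]; 14 /t/ transparent; 15 /e/ → [+round]; bound reached.
From /o/ at 11 leftward: 10 /o/ is itself a trigger — this domain ends here.
[+round] positions on the surface: 4 5 6 8 9 10 11 13 15.

9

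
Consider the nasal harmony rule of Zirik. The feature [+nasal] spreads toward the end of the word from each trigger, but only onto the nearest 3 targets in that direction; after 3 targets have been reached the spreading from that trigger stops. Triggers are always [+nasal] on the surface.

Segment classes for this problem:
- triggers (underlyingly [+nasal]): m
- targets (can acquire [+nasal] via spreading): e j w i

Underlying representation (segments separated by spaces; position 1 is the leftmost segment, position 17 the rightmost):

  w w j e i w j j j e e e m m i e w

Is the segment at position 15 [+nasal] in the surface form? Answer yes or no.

From /m/ at 13 rightward: 14 /m/ is itself a trigger — this domain ends here.
From /m/ at 14 rightward: 15 /i/ → [+nasal]; 16 /e/ → [+nasal]; 17 /w/ → [+nasal]; bound reached.
Targets with no active source: positions 1 2 3 4 5 6 7 8 9 10 11 12 stay [-nasal].
[+nasal] positions on the surface: 13 14 15 16 17.

yes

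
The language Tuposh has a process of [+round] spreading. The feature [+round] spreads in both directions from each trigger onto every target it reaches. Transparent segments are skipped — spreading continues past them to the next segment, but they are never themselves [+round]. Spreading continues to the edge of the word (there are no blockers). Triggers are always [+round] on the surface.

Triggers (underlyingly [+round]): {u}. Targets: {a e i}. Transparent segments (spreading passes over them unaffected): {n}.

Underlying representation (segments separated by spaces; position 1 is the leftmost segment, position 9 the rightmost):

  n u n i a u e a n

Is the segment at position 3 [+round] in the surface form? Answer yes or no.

From /u/ at 2 rightward: 3 /n/ transparent; 4 /i/ → [+round]; 5 /a/ → [+round]; 6 /u/ is itself a trigger — this domain ends here.
From /u/ at 2 leftward: 1 /n/ transparent; word edge.
From /u/ at 6 rightward: 7 /e/ → [+round]; 8 /a/ → [+round]; 9 /n/ transparent; word edge.
From /u/ at 6 leftward: 5 /a/ → [+round]; 4 /i/ → [+round]; 3 /n/ transparent; 2 /u/ is itself a trigger — this domain ends here.
[+round] positions on the surface: 2 4 5 6 7 8.

no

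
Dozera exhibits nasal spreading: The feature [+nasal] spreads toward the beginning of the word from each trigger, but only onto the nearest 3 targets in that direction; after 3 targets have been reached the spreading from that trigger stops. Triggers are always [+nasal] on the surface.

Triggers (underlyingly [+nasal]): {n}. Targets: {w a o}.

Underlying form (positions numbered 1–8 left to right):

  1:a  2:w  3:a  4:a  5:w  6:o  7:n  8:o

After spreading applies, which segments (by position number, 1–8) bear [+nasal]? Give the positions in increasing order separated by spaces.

From /n/ at 7 leftward: 6 /o/ → [+nasal]; 5 /w/ → [+nasal]; 4 /a/ → [+nasal]; bound reached.
Targets with no active source: positions 1 2 3 8 stay [-nasal].

4 5 6 7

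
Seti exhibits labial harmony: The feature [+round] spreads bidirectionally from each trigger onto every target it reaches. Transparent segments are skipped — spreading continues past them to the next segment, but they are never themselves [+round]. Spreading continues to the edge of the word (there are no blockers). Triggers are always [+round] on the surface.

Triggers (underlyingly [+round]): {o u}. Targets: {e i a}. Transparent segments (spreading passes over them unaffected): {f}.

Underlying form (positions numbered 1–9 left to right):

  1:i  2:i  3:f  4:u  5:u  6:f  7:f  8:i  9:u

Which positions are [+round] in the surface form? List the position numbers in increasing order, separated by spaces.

From /u/ at 4 rightward: 5 /u/ is itself a trigger — this domain ends here.
From /u/ at 4 leftward: 3 /f/ transparent; 2 /i/ → [+round]; 1 /i/ → [+round]; word edge.
From /u/ at 5 rightward: 6 /f/ transparent; 7 /f/ transparent; 8 /i/ → [+round]; 9 /u/ is itself a trigger — this domain ends here.
From /u/ at 5 leftward: 4 /u/ is itself a trigger — this domain ends here.
From /u/ at 9 rightward: word edge.
From /u/ at 9 leftward: 8 /i/ → [+round]; 7 /f/ transparent; 6 /f/ transparent; 5 /u/ is itself a trigger — this domain ends here.

1 2 4 5 8 9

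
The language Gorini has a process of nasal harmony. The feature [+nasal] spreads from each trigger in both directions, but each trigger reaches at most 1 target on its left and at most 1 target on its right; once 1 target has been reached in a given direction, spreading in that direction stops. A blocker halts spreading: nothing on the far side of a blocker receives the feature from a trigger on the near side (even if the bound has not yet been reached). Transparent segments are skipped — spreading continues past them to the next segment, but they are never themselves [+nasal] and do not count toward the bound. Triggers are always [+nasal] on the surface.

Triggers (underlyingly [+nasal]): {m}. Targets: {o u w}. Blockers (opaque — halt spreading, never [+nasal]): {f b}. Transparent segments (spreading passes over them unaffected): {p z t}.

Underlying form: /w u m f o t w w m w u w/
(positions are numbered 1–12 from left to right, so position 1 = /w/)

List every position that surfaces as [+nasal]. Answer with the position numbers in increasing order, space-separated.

2 3 8 9 10

From /m/ at 3 rightward: 4 /f/ blocks.
From /m/ at 3 leftward: 2 /u/ → [+nasal]; bound reached.
From /m/ at 9 rightward: 10 /w/ → [+nasal]; bound reached.
From /m/ at 9 leftward: 8 /w/ → [+nasal]; bound reached.
Targets with no active source: positions 1 5 7 11 12 stay [-nasal].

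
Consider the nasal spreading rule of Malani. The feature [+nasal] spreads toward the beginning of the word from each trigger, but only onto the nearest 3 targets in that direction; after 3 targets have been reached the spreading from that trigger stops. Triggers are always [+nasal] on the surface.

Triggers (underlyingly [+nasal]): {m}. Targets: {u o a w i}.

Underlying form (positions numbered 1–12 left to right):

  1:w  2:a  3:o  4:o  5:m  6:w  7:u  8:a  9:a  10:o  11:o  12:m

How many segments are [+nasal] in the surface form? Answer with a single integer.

8

From /m/ at 5 leftward: 4 /o/ → [+nasal]; 3 /o/ → [+nasal]; 2 /a/ → [+nasal]; bound reached.
From /m/ at 12 leftward: 11 /o/ → [+nasal]; 10 /o/ → [+nasal]; 9 /a/ → [+nasal]; bound reached.
Targets with no active source: positions 1 6 7 8 stay [-nasal].
[+nasal] positions on the surface: 2 3 4 5 9 10 11 12.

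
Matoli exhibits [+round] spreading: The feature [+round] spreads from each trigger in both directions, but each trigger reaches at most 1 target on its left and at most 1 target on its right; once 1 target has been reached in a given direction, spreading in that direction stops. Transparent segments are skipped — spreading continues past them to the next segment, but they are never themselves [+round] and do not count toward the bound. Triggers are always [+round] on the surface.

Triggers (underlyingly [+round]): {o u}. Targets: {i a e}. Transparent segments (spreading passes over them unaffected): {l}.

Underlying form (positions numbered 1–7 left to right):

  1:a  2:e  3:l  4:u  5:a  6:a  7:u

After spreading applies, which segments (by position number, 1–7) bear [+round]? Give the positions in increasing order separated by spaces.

From /u/ at 4 rightward: 5 /a/ → [+round]; bound reached.
From /u/ at 4 leftward: 3 /l/ transparent; 2 /e/ → [+round]; bound reached.
From /u/ at 7 rightward: word edge.
From /u/ at 7 leftward: 6 /a/ → [+round]; bound reached.
Target with no active source: position 1 stays [-round].

2 4 5 6 7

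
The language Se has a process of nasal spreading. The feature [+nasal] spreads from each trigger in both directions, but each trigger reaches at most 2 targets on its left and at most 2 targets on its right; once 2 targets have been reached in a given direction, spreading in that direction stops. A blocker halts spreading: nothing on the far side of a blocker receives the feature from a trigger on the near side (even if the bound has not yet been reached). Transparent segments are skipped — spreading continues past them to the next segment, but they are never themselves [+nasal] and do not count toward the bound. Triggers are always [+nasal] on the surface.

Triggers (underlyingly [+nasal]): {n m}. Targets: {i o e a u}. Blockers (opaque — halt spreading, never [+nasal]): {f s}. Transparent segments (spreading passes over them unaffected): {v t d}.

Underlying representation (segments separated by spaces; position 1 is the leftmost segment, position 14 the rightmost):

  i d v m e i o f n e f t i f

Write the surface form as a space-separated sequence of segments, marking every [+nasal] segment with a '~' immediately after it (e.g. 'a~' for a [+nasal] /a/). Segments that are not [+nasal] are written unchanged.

i~ d v m~ e~ i~ o f n~ e~ f t i f

From /m/ at 4 rightward: 5 /e/ → [+nasal]; 6 /i/ → [+nasal]; bound reached.
From /m/ at 4 leftward: 3 /v/ transparent; 2 /d/ transparent; 1 /i/ → [+nasal]; word edge.
From /n/ at 9 rightward: 10 /e/ → [+nasal]; 11 /f/ blocks.
From /n/ at 9 leftward: 8 /f/ blocks.
Targets with no active source: positions 7 13 stay [-nasal].
[+nasal] positions on the surface: 1 4 5 6 9 10.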